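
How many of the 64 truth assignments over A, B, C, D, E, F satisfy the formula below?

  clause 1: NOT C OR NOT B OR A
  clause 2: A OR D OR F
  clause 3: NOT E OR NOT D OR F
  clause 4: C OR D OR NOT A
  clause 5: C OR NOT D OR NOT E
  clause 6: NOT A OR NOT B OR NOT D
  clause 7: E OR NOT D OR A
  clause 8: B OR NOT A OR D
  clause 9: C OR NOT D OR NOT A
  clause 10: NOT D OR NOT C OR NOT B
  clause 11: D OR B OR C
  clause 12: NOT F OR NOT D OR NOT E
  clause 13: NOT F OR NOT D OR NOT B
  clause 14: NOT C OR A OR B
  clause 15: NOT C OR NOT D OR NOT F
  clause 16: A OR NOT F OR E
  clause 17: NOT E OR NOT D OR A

There are 2^6 = 64 truth assignments over (A, B, C, D, E, F).
Split on B. With B = true, the clauses containing B are satisfied and NOT B drops from the rest; 5 of the 2^5 = 32 assignments to the other variables satisfy what remains.
With B = false, by the same count on the reduced clause set, 1 assignment works.
Total: 5 + 1 = 6.

6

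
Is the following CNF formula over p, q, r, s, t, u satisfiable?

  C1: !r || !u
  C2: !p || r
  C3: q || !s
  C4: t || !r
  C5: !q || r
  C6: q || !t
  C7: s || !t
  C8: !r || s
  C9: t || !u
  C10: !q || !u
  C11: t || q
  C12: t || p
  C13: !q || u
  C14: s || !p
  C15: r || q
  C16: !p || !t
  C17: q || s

Try r = false.
The clause (!p) is unit, so p = false.
The clause (!q) is unit, so q = false.
But (q) is also a unit clause — contradiction.
Undo r and try r = true.
The clause (!u) is unit, so u = false.
The clause (t) is unit, so t = true.
The clause (q) is unit, so q = true.
But (!q) is also a unit clause — contradiction.
Both values of r lead to a conflict.
No assignment satisfies every clause.

No, unsatisfiable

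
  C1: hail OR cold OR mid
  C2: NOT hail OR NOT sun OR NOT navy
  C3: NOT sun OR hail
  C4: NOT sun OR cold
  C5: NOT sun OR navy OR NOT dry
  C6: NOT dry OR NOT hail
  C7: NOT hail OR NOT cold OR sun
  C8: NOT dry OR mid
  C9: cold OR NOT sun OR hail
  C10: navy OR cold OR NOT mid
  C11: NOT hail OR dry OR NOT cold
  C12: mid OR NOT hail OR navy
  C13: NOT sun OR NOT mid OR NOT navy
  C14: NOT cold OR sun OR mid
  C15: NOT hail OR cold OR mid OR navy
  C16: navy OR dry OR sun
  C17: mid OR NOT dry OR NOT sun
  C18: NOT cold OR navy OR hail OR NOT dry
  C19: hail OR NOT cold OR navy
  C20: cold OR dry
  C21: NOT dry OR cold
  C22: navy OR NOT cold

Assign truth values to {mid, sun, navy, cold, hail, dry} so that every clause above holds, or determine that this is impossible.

mid ↦ true; sun ↦ false; navy ↦ true; cold ↦ true; hail ↦ false; dry ↦ true

Suppose sun = false.
Suppose dry = true.
(NOT hail) alone gives hail = false.
(mid) alone gives mid = true.
(cold) alone gives cold = true.
(navy) alone gives navy = true.
This assignment satisfies each clause.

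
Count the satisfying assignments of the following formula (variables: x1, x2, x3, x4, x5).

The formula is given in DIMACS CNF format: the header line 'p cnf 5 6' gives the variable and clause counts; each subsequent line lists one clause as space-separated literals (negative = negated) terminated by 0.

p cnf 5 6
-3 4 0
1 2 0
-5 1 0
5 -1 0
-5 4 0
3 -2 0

There are 2^5 = 32 truth assignments over (x1, x2, x3, x4, x5).
Split on x1. With x1 = True, the clauses containing x1 are satisfied and ¬x1 drops from the rest; 3 of the 2^4 = 16 assignments to the other variables satisfy what remains.
With x1 = False, by the same count on the reduced clause set, 1 assignment works.
(One model: x1=F, x2=T, x3=T, x4=T, x5=F.)
Total: 3 + 1 = 4.

4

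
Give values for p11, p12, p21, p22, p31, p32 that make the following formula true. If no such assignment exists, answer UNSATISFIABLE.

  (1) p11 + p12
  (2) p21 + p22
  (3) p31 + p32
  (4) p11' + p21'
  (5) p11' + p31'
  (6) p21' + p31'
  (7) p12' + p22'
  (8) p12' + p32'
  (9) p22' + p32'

UNSATISFIABLE

Branch on p11: set p11 = 1.
(p21') alone gives p21 = 0.
(p22) alone gives p22 = 1.
(p31') alone gives p31 = 0.
(p32) alone gives p32 = 1.
Now (p32') is unsatisfied and unit — conflict.
That branch fails; take p11 = 0 instead.
(p12) alone gives p12 = 1.
(p22') alone gives p22 = 0.
(p21) alone gives p21 = 1.
(p31') alone gives p31 = 0.
(p32) alone gives p32 = 1.
Now (p32') is unsatisfied and unit — conflict.
Neither p11 = 1 nor p11 = 0 works.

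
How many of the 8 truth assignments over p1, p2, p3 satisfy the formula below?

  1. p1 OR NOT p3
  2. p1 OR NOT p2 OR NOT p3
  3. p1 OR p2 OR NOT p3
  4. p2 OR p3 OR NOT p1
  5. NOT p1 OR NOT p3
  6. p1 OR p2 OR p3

There are 2^3 = 8 truth assignments over (p1, p2, p3).
Check each against the 6 clauses (columns in the order p1, p2, p3):
  F F F  ✗ fails (p1 OR p2 OR p3)
  F F T  ✗ fails (p1 OR NOT p3)
  F T F  ✓ satisfies all
  F T T  ✗ fails (p1 OR NOT p3)
  T F F  ✗ fails (p2 OR p3 OR NOT p1)
  T F T  ✗ fails (NOT p1 OR NOT p3)
  T T F  ✓ satisfies all
  T T T  ✗ fails (NOT p1 OR NOT p3)
2 of the 8 rows are models.

2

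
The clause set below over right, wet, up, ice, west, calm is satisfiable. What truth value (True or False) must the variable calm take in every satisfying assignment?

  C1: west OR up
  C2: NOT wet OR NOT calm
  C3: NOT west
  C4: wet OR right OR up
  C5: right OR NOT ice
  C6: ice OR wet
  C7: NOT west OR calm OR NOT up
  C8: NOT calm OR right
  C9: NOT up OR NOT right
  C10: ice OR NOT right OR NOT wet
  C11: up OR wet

Suppose calm = true.
Unit clause (NOT wet) forces wet = false.
Unit clause (NOT west) forces west = false.
Unit clause (up) forces up = true.
Unit clause (ice) forces ice = true.
Unit clause (right) forces right = true.
But (NOT right) is also a unit clause — contradiction.
So every satisfying assignment has calm = False.

False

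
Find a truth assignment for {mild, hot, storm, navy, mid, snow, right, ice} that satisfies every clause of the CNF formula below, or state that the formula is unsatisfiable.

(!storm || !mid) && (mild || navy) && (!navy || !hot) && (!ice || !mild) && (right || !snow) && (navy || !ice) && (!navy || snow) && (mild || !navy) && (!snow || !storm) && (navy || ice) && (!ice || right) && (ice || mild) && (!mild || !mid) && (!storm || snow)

Case storm = false:
Case mild = true:
From the singleton clause (!ice), ice = false.
From the singleton clause (navy), navy = true.
From the singleton clause (!hot), hot = false.
From the singleton clause (snow), snow = true.
From the singleton clause (right), right = true.
From the singleton clause (!mid), mid = false.
This assignment satisfies each clause.

mild: true; hot: false; storm: false; navy: true; mid: false; snow: true; right: true; ice: false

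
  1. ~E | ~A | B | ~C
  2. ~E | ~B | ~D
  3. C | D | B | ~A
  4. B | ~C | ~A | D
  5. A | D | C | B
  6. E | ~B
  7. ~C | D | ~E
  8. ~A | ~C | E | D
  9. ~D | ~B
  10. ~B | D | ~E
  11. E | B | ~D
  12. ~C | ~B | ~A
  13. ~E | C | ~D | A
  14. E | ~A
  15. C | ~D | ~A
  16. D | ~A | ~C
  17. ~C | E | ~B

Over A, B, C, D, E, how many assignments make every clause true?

2

There are 2^5 = 32 truth assignments over (A, B, C, D, E).
Split on D. With D = 1, the clauses containing D are satisfied and ~D drops from the rest; 1 of the 2^4 = 16 assignments to the other variables satisfy what remains.
With D = 0, by the same count on the reduced clause set, 1 assignment works.
(One model: A=F, B=F, C=T, D=F, E=F.)
Total: 1 + 1 = 2.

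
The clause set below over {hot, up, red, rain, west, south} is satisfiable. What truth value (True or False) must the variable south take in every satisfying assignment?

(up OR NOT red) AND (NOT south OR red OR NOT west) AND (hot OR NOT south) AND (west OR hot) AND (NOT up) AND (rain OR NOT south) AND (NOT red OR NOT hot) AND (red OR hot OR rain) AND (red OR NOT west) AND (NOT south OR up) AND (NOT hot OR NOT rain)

False

Suppose south = true.
Unit clause (hot) forces hot = true.
Unit clause (NOT up) forces up = false.
That conflicts with the unit clause (up).
So every satisfying assignment has south = False.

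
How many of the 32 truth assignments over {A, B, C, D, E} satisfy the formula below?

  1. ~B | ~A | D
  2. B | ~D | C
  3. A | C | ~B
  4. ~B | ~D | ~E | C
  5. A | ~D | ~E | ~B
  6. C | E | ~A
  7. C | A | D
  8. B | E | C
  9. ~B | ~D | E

12

There are 2^5 = 32 truth assignments over (A, B, C, D, E).
Split on A. With A = 1, the clauses containing A are satisfied and ~A drops from the rest; 6 of the 2^4 = 16 assignments to the other variables satisfy what remains.
With A = 0, by the same count on the reduced clause set, 6 assignments work.
(One model: A=F, B=F, C=T, D=F, E=F.)
Total: 6 + 6 = 12.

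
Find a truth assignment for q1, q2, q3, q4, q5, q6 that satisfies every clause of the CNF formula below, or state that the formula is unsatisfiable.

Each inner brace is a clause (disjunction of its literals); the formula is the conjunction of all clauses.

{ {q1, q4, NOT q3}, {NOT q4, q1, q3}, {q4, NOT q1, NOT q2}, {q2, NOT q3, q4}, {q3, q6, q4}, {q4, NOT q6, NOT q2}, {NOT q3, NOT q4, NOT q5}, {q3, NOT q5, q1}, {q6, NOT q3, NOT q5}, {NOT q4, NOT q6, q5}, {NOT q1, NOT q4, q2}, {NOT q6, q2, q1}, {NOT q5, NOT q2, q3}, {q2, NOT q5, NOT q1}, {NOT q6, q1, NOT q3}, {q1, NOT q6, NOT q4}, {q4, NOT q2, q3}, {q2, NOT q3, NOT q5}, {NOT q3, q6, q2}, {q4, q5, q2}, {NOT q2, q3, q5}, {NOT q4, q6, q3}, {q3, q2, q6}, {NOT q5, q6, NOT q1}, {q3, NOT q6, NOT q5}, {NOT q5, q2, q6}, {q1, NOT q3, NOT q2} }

q1=true; q2=true; q3=true; q4=true; q5=false; q6=false

Try q1 = true.
Try q4 = true.
(q2) alone gives q2 = true.
Try q3 = true.
(NOT q5) alone gives q5 = false.
(NOT q6) alone gives q6 = false.
This assignment satisfies each clause.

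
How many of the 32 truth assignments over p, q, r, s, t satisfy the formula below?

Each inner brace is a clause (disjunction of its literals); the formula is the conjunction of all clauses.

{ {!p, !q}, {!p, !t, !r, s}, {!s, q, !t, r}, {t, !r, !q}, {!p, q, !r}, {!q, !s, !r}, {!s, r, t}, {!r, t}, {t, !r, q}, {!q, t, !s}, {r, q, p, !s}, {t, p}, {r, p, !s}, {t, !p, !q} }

7

There are 2^5 = 32 truth assignments over (p, q, r, s, t).
Split on q. With q = true, the clauses containing q are satisfied and !q drops from the rest; 2 of the 2^4 = 16 assignments to the other variables satisfy what remains.
With q = false, by the same count on the reduced clause set, 5 assignments work.
(One model: p=F, q=F, r=F, s=F, t=T.)
Total: 2 + 5 = 7.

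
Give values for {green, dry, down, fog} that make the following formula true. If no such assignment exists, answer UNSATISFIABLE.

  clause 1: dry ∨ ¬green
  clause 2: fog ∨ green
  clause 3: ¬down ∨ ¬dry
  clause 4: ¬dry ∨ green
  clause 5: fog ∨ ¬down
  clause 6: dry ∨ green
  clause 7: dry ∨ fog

green=True,  dry=True,  down=False,  fog=True

Case dry = True:
Unit clause (¬down) forces down = False.
Unit clause (green) forces green = True.
No clause remains; fog is free.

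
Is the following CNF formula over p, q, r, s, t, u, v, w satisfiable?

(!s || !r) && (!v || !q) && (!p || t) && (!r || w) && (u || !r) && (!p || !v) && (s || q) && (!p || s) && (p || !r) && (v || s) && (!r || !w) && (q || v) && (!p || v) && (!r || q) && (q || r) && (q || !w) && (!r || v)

Yes, satisfiable

Case s = true:
From the singleton clause (!r), r = false.
From the singleton clause (q), q = true.
From the singleton clause (!v), v = false.
From the singleton clause (!p), p = false.
No clause remains; t, u, w are free.
A satisfying assignment: p=false,  q=true,  r=false,  s=true,  t=true,  u=true,  v=false,  w=true.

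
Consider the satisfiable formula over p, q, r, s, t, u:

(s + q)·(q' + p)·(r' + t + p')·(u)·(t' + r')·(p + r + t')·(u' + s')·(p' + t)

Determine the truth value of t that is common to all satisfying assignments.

True

Suppose t = 0.
The clause (u) is unit, so u = 1.
The clause (s') is unit, so s = 0.
The clause (q) is unit, so q = 1.
The clause (p) is unit, so p = 1.
That conflicts with the unit clause (p').
So every satisfying assignment has t = True.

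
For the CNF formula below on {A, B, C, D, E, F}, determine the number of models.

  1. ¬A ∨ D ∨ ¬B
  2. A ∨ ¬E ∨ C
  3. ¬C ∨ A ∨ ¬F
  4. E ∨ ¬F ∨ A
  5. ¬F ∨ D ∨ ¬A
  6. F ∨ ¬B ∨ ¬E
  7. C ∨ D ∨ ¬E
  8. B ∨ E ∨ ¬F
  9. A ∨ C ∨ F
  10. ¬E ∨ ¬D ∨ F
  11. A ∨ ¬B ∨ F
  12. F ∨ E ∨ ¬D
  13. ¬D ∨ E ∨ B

There are 2^6 = 64 truth assignments over (A, B, C, D, E, F).
Split on F. With F = True, the clauses containing F are satisfied and ¬F drops from the rest; 6 of the 2^5 = 32 assignments to the other variables satisfy what remains.
With F = False, by the same count on the reduced clause set, 5 assignments work.
(One model: A=F, B=F, C=T, D=F, E=F, F=F.)
Total: 6 + 5 = 11.

11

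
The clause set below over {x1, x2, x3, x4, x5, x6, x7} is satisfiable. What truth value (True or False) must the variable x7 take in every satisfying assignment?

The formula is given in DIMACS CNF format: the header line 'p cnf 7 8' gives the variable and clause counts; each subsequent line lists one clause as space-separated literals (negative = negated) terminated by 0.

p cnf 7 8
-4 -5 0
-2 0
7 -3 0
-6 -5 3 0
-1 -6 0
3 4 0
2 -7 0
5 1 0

Suppose x7 = True.
From the singleton clause (¬x2), x2 = False.
Now (x2) is unsatisfied and unit — conflict.
So every satisfying assignment has x7 = False.

False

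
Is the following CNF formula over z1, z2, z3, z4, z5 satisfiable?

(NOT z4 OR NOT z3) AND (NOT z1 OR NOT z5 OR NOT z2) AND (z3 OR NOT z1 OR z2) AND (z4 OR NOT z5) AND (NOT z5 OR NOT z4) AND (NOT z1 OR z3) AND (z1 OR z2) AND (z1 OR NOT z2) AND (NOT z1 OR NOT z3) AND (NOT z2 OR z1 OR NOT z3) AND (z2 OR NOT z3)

No, unsatisfiable

Case z4 = false:
(NOT z5) alone gives z5 = false.
Case z1 = false:
(z2) alone gives z2 = true.
But (NOT z2) is also a unit clause — contradiction.
Undo z1 and try z1 = true.
(z3) alone gives z3 = true.
But (NOT z3) is also a unit clause — contradiction.
Either choice for z1 ends in contradiction.
Undo z4 and try z4 = true.
(NOT z3) alone gives z3 = false.
(NOT z5) alone gives z5 = false.
(NOT z1) alone gives z1 = false.
(z2) alone gives z2 = true.
But (NOT z2) is also a unit clause — contradiction.
Either choice for z4 ends in contradiction.
No assignment satisfies every clause.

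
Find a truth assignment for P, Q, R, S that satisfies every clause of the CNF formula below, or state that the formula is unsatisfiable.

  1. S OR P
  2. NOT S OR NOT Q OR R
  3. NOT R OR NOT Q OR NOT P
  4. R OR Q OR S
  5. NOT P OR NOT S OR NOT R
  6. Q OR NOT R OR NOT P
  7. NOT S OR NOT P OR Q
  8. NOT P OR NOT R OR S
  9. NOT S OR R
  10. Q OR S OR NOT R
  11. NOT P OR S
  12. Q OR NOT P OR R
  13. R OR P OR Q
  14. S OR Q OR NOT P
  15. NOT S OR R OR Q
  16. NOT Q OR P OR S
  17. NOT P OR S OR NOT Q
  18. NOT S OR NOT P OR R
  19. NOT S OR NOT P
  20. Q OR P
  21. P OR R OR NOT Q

Case S = true:
From the singleton clause (R), R = true.
From the singleton clause (NOT P), P = false.
From the singleton clause (Q), Q = true.
This assignment satisfies each clause.

P ↦ false; Q ↦ true; R ↦ true; S ↦ true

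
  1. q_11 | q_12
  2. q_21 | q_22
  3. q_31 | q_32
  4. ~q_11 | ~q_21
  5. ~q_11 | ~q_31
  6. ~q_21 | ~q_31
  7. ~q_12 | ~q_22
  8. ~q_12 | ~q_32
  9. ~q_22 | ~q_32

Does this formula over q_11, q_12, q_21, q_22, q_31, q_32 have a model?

Branch on q_11: set q_11 = 1.
The clause (~q_21) is unit, so q_21 = 0.
The clause (q_22) is unit, so q_22 = 1.
The clause (~q_31) is unit, so q_31 = 0.
The clause (q_32) is unit, so q_32 = 1.
That conflicts with the unit clause (~q_32).
That branch fails; take q_11 = 0 instead.
The clause (q_12) is unit, so q_12 = 1.
The clause (~q_22) is unit, so q_22 = 0.
The clause (q_21) is unit, so q_21 = 1.
The clause (~q_31) is unit, so q_31 = 0.
The clause (q_32) is unit, so q_32 = 1.
That conflicts with the unit clause (~q_32).
Either choice for q_11 ends in contradiction.
No assignment satisfies every clause.

No, unsatisfiable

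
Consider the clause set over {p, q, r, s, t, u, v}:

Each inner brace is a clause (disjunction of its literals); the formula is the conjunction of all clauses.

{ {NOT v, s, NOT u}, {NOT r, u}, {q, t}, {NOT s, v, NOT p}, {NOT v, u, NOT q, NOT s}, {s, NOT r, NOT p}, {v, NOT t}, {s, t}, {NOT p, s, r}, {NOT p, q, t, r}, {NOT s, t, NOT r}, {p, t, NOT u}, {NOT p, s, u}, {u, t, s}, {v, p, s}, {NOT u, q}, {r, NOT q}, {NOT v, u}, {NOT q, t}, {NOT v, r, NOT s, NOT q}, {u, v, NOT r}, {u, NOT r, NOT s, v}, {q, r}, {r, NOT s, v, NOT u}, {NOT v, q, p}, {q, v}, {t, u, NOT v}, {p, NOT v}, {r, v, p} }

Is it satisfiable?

Case r = true:
(u) alone gives u = true.
(q) alone gives q = true.
(t) alone gives t = true.
(v) alone gives v = true.
(s) alone gives s = true.
(p) alone gives p = true.
Every clause now holds.
A satisfying assignment: p ↦ true, q ↦ true, r ↦ true, s ↦ true, t ↦ true, u ↦ true, v ↦ true.

Yes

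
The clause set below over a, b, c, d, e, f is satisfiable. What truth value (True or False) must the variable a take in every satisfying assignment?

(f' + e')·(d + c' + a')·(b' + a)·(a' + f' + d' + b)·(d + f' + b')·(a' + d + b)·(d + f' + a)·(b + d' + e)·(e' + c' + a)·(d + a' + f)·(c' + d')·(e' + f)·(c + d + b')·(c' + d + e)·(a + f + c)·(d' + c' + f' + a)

Suppose a = 0.
The clause (b') is unit, so b = 0.
Suppose f = 0.
The clause (e') is unit, so e = 0.
The clause (d') is unit, so d = 0.
The clause (c') is unit, so c = 0.
But (c) is also a unit clause — contradiction.
So f must be the other value — set f = 1.
The clause (e') is unit, so e = 0.
The clause (d) is unit, so d = 1.
But (d') is also a unit clause — contradiction.
Either choice for f ends in contradiction.
So every satisfying assignment has a = True.

True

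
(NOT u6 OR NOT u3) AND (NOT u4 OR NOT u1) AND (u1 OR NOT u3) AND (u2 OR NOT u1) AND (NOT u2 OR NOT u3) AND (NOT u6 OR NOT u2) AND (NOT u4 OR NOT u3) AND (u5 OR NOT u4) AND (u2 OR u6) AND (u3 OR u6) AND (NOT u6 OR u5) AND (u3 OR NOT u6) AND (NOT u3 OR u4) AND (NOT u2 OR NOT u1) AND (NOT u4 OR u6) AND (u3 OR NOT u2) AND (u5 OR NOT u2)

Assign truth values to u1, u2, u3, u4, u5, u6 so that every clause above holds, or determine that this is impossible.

UNSATISFIABLE

Suppose u6 = false.
Unit clause (u2) forces u2 = true.
Unit clause (NOT u3) forces u3 = false.
Now (u3) is unsatisfied and unit — conflict.
Undo u6 and try u6 = true.
Unit clause (NOT u3) forces u3 = false.
Now (u3) is unsatisfied and unit — conflict.
Either choice for u6 ends in contradiction.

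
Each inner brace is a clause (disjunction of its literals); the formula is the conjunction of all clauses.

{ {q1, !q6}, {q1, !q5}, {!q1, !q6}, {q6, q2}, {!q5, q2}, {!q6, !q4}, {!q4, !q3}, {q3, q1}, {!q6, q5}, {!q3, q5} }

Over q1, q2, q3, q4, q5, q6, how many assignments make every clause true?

There are 2^6 = 64 truth assignments over (q1, q2, q3, q4, q5, q6).
Split on q3. With q3 = true, the clauses containing q3 are satisfied and !q3 drops from the rest; 1 of the 2^5 = 32 assignments to the other variables satisfy what remains.
With q3 = false, by the same count on the reduced clause set, 4 assignments work.
(One model: q1=T, q2=T, q3=F, q4=F, q5=F, q6=F.)
Total: 1 + 4 = 5.

5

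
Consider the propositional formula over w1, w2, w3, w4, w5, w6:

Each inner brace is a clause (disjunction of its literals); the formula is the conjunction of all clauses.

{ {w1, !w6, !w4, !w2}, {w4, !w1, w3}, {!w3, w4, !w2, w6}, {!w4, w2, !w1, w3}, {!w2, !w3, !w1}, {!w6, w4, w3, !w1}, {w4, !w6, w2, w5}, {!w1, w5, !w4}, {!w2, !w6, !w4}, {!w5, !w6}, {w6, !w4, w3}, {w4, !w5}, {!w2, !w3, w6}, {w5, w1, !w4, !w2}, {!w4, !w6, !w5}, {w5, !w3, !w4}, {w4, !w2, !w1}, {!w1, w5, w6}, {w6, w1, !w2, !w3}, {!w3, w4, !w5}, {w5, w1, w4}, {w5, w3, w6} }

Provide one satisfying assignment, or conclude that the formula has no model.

Suppose w5 = false.
Suppose w1 = false.
From the singleton clause (w4), w4 = true.
From the singleton clause (!w2), w2 = false.
From the singleton clause (!w3), w3 = false.
From the singleton clause (w6), w6 = true.
Every clause now holds.

w1=false; w2=false; w3=false; w4=true; w5=false; w6=true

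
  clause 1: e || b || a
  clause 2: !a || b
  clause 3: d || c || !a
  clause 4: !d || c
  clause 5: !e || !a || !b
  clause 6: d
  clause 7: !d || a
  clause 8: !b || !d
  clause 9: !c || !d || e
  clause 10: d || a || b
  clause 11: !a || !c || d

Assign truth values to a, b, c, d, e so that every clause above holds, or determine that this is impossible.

UNSATISFIABLE

From the singleton clause (d), d = true.
From the singleton clause (c), c = true.
From the singleton clause (a), a = true.
From the singleton clause (b), b = true.
But (!b) is also a unit clause — contradiction.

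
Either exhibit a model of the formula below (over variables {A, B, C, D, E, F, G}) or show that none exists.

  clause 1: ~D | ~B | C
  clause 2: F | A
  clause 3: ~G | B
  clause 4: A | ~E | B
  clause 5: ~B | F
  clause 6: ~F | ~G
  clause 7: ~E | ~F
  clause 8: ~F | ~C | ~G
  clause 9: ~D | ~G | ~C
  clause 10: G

The clause (G) is unit, so G = 1.
The clause (B) is unit, so B = 1.
The clause (F) is unit, so F = 1.
But (~F) is also a unit clause — contradiction.

UNSATISFIABLE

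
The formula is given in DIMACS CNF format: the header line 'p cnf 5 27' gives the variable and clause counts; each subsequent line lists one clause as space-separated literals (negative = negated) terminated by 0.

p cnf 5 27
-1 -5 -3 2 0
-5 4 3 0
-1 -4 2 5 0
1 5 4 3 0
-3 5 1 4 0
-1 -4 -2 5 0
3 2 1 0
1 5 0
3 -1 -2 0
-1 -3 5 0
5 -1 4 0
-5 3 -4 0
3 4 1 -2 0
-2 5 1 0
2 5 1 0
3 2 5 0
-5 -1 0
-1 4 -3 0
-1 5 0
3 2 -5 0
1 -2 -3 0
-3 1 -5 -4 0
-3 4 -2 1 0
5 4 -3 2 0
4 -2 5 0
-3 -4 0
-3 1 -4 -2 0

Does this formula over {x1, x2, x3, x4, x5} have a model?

Branch on x1: set x1 = False.
Unit clause (x5) forces x5 = True.
Branch on x4: set x4 = False.
Unit clause (x3) forces x3 = True.
Unit clause (¬x2) forces x2 = False.
This assignment satisfies each clause.
A satisfying assignment: x1: False, x2: False, x3: True, x4: False, x5: True.

Yes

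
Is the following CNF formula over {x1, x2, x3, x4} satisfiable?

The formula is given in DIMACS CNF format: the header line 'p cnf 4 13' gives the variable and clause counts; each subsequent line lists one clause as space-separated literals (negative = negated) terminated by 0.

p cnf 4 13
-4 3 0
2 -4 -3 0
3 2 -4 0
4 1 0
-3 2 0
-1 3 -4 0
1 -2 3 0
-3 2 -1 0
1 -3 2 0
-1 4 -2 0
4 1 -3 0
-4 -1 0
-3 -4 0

Yes, satisfiable

Suppose x4 = False.
From the singleton clause (x1), x1 = True.
From the singleton clause (¬x2), x2 = False.
From the singleton clause (¬x3), x3 = False.
All clauses are satisfied.
A satisfying assignment: x1=True, x2=False, x3=False, x4=False.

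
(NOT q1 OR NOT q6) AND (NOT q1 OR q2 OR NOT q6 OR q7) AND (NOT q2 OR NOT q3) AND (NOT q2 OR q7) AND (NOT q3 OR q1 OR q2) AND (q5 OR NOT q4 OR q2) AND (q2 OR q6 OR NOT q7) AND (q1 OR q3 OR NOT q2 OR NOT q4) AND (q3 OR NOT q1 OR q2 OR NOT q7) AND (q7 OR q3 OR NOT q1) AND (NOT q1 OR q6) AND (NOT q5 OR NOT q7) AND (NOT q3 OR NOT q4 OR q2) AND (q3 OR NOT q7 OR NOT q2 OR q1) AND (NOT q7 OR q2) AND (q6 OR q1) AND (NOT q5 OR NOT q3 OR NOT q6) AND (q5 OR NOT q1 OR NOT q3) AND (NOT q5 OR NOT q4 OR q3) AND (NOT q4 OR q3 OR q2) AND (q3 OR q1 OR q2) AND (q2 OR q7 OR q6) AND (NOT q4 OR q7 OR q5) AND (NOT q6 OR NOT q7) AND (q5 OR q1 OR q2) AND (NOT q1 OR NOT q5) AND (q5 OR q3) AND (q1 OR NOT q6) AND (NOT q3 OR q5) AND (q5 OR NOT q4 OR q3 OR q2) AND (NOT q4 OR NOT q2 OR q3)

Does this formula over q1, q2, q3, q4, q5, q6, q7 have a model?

Case q1 = false:
Unit clause (q6) forces q6 = true.
But (NOT q6) is also a unit clause — contradiction.
Backtrack on q1: now try q1 = true.
Unit clause (NOT q6) forces q6 = false.
But (q6) is also a unit clause — contradiction.
Neither q1 = true nor q1 = false works.
No assignment satisfies every clause.

No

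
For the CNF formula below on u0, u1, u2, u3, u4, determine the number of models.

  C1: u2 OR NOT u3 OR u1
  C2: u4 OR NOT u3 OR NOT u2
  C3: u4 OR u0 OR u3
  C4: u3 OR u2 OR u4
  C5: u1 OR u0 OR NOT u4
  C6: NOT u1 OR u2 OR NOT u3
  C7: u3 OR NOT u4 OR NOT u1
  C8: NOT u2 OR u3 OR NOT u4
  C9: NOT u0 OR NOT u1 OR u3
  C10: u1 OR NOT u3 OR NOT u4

There are 2^5 = 32 truth assignments over (u0, u1, u2, u3, u4).
Split on u2. With u2 = true, the clauses containing u2 are satisfied and NOT u2 drops from the rest; 3 of the 2^4 = 16 assignments to the other variables satisfy what remains.
With u2 = false, by the same count on the reduced clause set, 1 assignment works.
Total: 3 + 1 = 4.

4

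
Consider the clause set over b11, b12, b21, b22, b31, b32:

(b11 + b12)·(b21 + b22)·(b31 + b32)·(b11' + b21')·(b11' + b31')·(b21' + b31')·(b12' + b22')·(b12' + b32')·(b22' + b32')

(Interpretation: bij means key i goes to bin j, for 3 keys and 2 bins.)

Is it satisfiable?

Suppose b11 = 1.
The clause (b21') is unit, so b21 = 0.
The clause (b22) is unit, so b22 = 1.
The clause (b31') is unit, so b31 = 0.
The clause (b32) is unit, so b32 = 1.
But (b32') is also a unit clause — contradiction.
That branch fails; take b11 = 0 instead.
The clause (b12) is unit, so b12 = 1.
The clause (b22') is unit, so b22 = 0.
The clause (b21) is unit, so b21 = 1.
The clause (b31') is unit, so b31 = 0.
The clause (b32) is unit, so b32 = 1.
But (b32') is also a unit clause — contradiction.
Either choice for b11 ends in contradiction.
No assignment satisfies every clause.

No, unsatisfiable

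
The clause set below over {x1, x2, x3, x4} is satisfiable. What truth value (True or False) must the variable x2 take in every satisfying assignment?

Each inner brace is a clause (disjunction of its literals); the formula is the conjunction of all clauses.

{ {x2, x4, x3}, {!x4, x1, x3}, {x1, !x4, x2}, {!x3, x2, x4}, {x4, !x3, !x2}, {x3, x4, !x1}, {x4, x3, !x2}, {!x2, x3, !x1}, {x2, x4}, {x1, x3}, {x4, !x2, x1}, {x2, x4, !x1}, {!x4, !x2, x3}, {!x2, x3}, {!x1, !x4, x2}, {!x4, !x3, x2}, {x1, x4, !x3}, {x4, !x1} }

Suppose x2 = false.
From the singleton clause (x4), x4 = true.
From the singleton clause (x1), x1 = true.
Now (!x1) is unsatisfied and unit — conflict.
So every satisfying assignment has x2 = True.

True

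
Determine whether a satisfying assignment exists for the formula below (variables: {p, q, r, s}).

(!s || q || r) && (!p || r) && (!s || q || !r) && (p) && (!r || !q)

Yes, satisfiable

Unit clause (p) forces p = true.
Unit clause (r) forces r = true.
Unit clause (!q) forces q = false.
Unit clause (!s) forces s = false.
This assignment satisfies each clause.
A satisfying assignment: p ↦ true, q ↦ false, r ↦ true, s ↦ false.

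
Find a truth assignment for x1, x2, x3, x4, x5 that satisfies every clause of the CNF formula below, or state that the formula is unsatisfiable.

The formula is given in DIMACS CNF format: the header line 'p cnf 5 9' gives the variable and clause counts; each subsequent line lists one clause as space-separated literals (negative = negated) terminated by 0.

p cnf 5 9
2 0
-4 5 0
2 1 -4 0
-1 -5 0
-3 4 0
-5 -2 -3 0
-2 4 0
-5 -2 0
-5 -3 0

From the singleton clause (x2), x2 = True.
From the singleton clause (x4), x4 = True.
From the singleton clause (x5), x5 = True.
But (¬x5) is also a unit clause — contradiction.

UNSATISFIABLE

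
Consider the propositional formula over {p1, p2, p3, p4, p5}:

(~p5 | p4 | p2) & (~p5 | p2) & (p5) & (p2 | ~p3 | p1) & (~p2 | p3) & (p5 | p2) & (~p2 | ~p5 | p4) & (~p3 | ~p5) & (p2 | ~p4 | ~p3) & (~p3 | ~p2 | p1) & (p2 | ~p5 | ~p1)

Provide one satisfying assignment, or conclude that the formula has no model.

(p5) alone gives p5 = 1.
(p2) alone gives p2 = 1.
(p3) alone gives p3 = 1.
Now (~p3) is unsatisfied and unit — conflict.

UNSATISFIABLE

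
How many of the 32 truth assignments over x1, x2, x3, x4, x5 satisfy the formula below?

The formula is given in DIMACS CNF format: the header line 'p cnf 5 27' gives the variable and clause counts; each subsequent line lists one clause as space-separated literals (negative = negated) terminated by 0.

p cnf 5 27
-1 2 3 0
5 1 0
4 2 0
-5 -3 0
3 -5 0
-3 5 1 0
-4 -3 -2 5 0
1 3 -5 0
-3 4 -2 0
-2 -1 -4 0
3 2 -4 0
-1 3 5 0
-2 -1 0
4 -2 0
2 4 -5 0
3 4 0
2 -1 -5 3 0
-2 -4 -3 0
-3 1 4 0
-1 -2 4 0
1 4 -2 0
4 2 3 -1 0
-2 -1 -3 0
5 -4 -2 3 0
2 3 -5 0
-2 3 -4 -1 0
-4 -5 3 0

1

There are 2^5 = 32 truth assignments over (x1, x2, x3, x4, x5).
Split on x1. With x1 = True, the clauses containing x1 are satisfied and ¬x1 drops from the rest; 1 of the 2^4 = 16 assignments to the other variables satisfy what remains.
With x1 = False, by the same count on the reduced clause set, 0 assignments work.
Total: 1 + 0 = 1.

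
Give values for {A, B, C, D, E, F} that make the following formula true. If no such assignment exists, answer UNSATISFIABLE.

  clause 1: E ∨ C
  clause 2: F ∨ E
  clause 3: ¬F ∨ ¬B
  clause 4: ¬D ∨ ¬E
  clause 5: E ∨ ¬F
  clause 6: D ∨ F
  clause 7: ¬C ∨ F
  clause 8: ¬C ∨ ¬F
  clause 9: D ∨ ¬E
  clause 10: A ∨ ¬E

Case E = True:
Unit clause (¬D) forces D = False.
Now (D) is unsatisfied and unit — conflict.
Undo E and try E = False.
Unit clause (C) forces C = True.
Unit clause (F) forces F = True.
Now (¬F) is unsatisfied and unit — conflict.
Either choice for E ends in contradiction.

UNSATISFIABLE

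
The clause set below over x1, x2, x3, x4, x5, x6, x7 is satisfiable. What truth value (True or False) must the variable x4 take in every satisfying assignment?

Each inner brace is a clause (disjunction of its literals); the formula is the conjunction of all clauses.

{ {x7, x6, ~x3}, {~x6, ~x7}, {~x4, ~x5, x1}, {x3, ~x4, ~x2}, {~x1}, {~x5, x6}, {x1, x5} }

False

Suppose x4 = 1.
Unit clause (~x1) forces x1 = 0.
Unit clause (~x5) forces x5 = 0.
Now (x5) is unsatisfied and unit — conflict.
So every satisfying assignment has x4 = False.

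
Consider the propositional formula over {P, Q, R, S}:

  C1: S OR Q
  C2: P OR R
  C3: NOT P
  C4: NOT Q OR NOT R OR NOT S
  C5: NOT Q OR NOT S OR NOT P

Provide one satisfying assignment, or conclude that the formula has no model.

P: false; Q: true; R: true; S: false

From the singleton clause (NOT P), P = false.
From the singleton clause (R), R = true.
Branch on S: set S = false.
From the singleton clause (Q), Q = true.
Every clause now holds.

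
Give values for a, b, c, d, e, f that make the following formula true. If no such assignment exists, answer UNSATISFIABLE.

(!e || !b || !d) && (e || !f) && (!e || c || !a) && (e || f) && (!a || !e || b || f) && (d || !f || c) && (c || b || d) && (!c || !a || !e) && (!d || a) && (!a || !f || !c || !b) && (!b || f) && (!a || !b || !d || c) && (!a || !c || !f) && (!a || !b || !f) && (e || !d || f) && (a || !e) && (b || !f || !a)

Case e = true:
The clause (a) is unit, so a = true.
The clause (c) is unit, so c = true.
But (!c) is also a unit clause — contradiction.
Undo e and try e = false.
The clause (!f) is unit, so f = false.
But (f) is also a unit clause — contradiction.
Neither e = true nor e = false works.

UNSATISFIABLE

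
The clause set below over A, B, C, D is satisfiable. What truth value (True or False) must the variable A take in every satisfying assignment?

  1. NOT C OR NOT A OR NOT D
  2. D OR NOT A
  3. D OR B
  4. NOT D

False

Suppose A = true.
(D) alone gives D = true.
Now (NOT D) is unsatisfied and unit — conflict.
So every satisfying assignment has A = False.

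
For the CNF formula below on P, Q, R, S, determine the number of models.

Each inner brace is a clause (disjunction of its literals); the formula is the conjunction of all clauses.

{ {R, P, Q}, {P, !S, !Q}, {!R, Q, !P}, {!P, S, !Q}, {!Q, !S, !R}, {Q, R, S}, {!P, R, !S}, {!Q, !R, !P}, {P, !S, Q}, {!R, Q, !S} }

3

There are 2^4 = 16 truth assignments over (P, Q, R, S).
Check each against the 10 clauses (columns in the order P, Q, R, S):
  F F F F  ✗ fails (R || P || Q)
  F F F T  ✗ fails (R || P || Q)
  F F T F  ✓ satisfies all
  F F T T  ✗ fails (P || !S || Q)
  F T F F  ✓ satisfies all
  F T F T  ✗ fails (P || !S || !Q)
  F T T F  ✓ satisfies all
  F T T T  ✗ fails (P || !S || !Q)
  T F F F  ✗ fails (Q || R || S)
  T F F T  ✗ fails (!P || R || !S)
  T F T F  ✗ fails (!R || Q || !P)
  T F T T  ✗ fails (!R || Q || !P)
  T T F F  ✗ fails (!P || S || !Q)
  T T F T  ✗ fails (!P || R || !S)
  T T T F  ✗ fails (!P || S || !Q)
  T T T T  ✗ fails (!Q || !S || !R)
3 of the 16 rows are models.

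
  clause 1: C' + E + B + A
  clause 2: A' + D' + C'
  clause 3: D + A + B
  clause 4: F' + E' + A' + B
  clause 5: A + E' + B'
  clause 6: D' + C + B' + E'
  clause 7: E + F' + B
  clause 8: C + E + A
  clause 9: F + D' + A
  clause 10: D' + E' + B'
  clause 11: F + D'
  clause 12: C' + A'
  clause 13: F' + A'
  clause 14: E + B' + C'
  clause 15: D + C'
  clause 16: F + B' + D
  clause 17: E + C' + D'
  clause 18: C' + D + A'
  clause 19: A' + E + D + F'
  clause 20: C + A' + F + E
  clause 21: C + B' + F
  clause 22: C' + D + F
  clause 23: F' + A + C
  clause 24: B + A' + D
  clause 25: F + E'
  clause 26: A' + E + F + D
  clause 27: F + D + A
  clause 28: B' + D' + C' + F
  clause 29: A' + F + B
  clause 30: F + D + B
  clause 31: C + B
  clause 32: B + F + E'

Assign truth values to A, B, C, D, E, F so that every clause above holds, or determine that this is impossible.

A: 0, B: 0, C: 1, D: 1, E: 1, F: 1

Try F = 1.
(A') alone gives A = 0.
(C) alone gives C = 1.
(D) alone gives D = 1.
(E) alone gives E = 1.
(B') alone gives B = 0.
All clauses are satisfied.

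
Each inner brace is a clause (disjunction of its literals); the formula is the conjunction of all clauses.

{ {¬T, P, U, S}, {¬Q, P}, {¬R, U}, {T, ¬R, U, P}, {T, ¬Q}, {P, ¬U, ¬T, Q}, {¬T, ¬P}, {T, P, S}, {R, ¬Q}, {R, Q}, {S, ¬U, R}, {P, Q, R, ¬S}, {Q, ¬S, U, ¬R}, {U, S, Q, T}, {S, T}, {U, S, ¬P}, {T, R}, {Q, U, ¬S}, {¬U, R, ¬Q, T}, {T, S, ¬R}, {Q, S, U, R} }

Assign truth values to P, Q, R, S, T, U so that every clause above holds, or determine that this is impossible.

Suppose Q = False.
From the singleton clause (R), R = True.
From the singleton clause (U), U = True.
Suppose P = False.
From the singleton clause (¬T), T = False.
From the singleton clause (S), S = True.
All clauses are satisfied.

P ↦ False, Q ↦ False, R ↦ True, S ↦ True, T ↦ False, U ↦ True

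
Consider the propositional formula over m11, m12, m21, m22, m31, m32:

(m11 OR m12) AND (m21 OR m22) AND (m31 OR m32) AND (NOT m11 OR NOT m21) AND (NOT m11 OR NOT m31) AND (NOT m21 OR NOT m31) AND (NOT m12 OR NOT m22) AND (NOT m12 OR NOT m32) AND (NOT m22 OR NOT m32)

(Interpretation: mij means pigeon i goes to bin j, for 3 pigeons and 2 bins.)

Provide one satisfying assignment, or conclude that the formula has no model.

Case m11 = true:
From the singleton clause (NOT m21), m21 = false.
From the singleton clause (m22), m22 = true.
From the singleton clause (NOT m31), m31 = false.
From the singleton clause (m32), m32 = true.
But (NOT m32) is also a unit clause — contradiction.
That branch fails; take m11 = false instead.
From the singleton clause (m12), m12 = true.
From the singleton clause (NOT m22), m22 = false.
From the singleton clause (m21), m21 = true.
From the singleton clause (NOT m31), m31 = false.
From the singleton clause (m32), m32 = true.
But (NOT m32) is also a unit clause — contradiction.
Either choice for m11 ends in contradiction.

UNSATISFIABLE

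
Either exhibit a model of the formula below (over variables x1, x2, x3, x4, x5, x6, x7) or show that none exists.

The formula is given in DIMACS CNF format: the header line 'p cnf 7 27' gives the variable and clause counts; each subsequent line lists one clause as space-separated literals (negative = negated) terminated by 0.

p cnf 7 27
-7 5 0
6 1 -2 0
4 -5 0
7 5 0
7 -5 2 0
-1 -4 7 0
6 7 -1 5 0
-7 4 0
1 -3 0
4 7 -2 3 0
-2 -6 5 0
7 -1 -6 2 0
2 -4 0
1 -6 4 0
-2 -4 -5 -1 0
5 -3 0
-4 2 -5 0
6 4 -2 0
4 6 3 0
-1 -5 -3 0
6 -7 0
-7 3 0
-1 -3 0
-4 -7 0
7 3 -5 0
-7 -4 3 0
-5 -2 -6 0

UNSATISFIABLE

Suppose x7 = False.
From the singleton clause (x5), x5 = True.
From the singleton clause (x4), x4 = True.
From the singleton clause (x2), x2 = True.
From the singleton clause (¬x1), x1 = False.
From the singleton clause (x6), x6 = True.
That conflicts with the unit clause (¬x6).
Undo x7 and try x7 = True.
From the singleton clause (x5), x5 = True.
From the singleton clause (x4), x4 = True.
That conflicts with the unit clause (¬x4).
Either choice for x7 ends in contradiction.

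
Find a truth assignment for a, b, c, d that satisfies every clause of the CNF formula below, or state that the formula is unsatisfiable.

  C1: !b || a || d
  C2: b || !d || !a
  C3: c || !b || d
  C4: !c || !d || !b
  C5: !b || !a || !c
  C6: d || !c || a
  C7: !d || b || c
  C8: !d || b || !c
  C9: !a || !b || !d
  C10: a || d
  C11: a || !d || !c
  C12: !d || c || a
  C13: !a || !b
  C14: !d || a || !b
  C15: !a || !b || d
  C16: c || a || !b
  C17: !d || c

Try a = true.
The clause (!b) is unit, so b = false.
The clause (!d) is unit, so d = false.
Every clause is now satisfied; c is unconstrained.

a: true, b: false, c: false, d: false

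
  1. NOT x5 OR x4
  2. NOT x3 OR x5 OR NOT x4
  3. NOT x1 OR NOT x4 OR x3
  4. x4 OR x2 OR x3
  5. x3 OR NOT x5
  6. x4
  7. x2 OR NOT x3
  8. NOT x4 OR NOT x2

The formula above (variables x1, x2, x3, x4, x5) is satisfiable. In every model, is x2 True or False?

Suppose x2 = true.
From the singleton clause (x4), x4 = true.
That conflicts with the unit clause (NOT x4).
So every satisfying assignment has x2 = False.

False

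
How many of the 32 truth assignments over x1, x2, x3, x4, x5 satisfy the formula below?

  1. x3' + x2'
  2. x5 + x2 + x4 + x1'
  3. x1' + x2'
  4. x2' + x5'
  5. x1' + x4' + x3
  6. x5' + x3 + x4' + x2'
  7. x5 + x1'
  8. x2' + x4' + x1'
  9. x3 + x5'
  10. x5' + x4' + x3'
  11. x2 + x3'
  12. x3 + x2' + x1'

4

There are 2^5 = 32 truth assignments over (x1, x2, x3, x4, x5).
Split on x1. With x1 = 1, the clauses containing x1 are satisfied and x1' drops from the rest; 0 of the 2^4 = 16 assignments to the other variables satisfy what remains.
With x1 = 0, by the same count on the reduced clause set, 4 assignments work.
Total: 0 + 4 = 4.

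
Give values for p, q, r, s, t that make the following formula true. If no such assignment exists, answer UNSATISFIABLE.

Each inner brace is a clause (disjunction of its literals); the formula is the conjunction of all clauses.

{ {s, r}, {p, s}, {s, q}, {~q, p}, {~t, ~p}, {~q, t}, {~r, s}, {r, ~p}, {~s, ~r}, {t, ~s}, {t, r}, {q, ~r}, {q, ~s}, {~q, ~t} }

Suppose s = 1.
(~r) alone gives r = 0.
(~p) alone gives p = 0.
(~q) alone gives q = 0.
But (q) is also a unit clause — contradiction.
That branch fails; take s = 0 instead.
(r) alone gives r = 1.
But (~r) is also a unit clause — contradiction.
Both values of s lead to a conflict.

UNSATISFIABLE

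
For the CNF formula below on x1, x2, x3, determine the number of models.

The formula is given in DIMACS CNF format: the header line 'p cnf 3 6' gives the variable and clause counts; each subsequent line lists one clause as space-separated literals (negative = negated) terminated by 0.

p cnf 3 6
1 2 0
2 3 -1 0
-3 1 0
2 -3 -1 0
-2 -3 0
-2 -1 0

There are 2^3 = 8 truth assignments over (x1, x2, x3).
Check each against the 6 clauses (columns in the order x1, x2, x3):
  F F F  ✗ fails (x1 ∨ x2)
  F F T  ✗ fails (x1 ∨ x2)
  F T F  ✓ satisfies all
  F T T  ✗ fails (¬x3 ∨ x1)
  T F F  ✗ fails (x2 ∨ x3 ∨ ¬x1)
  T F T  ✗ fails (x2 ∨ ¬x3 ∨ ¬x1)
  T T F  ✗ fails (¬x2 ∨ ¬x1)
  T T T  ✗ fails (¬x2 ∨ ¬x3)
1 of the 8 rows is a model.

1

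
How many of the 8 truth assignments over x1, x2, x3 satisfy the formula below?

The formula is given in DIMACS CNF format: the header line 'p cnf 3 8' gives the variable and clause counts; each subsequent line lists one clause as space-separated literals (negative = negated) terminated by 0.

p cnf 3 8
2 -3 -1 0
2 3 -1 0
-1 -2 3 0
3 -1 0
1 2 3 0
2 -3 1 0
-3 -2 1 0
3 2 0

There are 2^3 = 8 truth assignments over (x1, x2, x3).
Check each against the 8 clauses (columns in the order x1, x2, x3):
  F F F  ✗ fails (x1 ∨ x2 ∨ x3)
  F F T  ✗ fails (x2 ∨ ¬x3 ∨ x1)
  F T F  ✓ satisfies all
  F T T  ✗ fails (¬x3 ∨ ¬x2 ∨ x1)
  T F F  ✗ fails (x2 ∨ x3 ∨ ¬x1)
  T F T  ✗ fails (x2 ∨ ¬x3 ∨ ¬x1)
  T T F  ✗ fails (¬x1 ∨ ¬x2 ∨ x3)
  T T T  ✓ satisfies all
2 of the 8 rows are models.

2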